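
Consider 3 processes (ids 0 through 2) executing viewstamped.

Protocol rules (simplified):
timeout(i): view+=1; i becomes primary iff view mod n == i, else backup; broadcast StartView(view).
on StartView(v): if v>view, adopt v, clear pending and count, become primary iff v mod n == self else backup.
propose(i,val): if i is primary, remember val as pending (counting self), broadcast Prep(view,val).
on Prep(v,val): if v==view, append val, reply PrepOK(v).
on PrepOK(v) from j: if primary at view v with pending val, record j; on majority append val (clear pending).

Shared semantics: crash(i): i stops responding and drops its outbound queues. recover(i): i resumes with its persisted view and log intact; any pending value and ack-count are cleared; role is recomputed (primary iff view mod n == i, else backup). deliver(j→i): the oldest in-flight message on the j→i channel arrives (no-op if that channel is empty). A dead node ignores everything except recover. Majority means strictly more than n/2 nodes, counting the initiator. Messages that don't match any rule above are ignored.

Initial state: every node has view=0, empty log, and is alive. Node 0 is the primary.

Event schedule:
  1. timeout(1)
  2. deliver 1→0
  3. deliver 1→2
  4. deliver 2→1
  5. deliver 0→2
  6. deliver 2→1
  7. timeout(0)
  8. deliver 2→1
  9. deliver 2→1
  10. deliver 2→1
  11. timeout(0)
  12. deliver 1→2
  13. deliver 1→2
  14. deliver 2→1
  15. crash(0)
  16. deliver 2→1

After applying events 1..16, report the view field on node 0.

step 1 timeout(1): 1={prim,v=1,log=-}
step 2 deliver 1→0: 0={back,v=1,log=-}
step 3 deliver 1→2: 2={back,v=1,log=-}
step 4 deliver 2→1: —
step 5 deliver 0→2: —
step 6 deliver 2→1: —
step 7 timeout(0): 0={back,v=2,log=-}
step 8 deliver 2→1: —
step 9 deliver 2→1: —
step 10 deliver 2→1: —
step 11 timeout(0): 0={prim,v=3,log=-}
step 12 deliver 1→2: —
step 13 deliver 1→2: —
step 14 deliver 2→1: —
step 15 crash(0): 0={✗prim,v=3,log=-}
step 16 deliver 2→1: —

3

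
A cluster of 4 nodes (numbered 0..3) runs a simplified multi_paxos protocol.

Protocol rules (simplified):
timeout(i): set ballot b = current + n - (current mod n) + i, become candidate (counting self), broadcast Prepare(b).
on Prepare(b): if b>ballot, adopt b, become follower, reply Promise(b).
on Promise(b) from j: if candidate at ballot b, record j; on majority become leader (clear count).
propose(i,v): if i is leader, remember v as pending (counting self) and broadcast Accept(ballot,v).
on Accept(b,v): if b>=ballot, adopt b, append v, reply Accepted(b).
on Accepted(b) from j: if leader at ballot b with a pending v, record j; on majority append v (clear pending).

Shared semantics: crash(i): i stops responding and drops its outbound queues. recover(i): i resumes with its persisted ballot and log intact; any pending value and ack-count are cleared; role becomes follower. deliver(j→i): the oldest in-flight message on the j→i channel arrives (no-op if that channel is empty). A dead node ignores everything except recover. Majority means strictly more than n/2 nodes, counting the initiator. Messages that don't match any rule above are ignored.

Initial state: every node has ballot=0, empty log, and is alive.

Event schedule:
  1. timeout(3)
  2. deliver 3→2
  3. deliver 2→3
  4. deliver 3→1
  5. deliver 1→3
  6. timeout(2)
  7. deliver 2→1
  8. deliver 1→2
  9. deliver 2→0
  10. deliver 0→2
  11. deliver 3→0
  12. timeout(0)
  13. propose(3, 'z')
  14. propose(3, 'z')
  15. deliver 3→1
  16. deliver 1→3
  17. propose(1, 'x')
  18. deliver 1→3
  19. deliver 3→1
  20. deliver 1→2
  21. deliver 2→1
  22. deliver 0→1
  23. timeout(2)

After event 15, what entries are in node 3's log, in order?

empty

step 1 timeout(3): 3={cand,b=7,log=-}
step 2 deliver 3→2: 2={foll,b=7,log=-}
step 3 deliver 2→3: —
step 4 deliver 3→1: 1={foll,b=7,log=-}
step 5 deliver 1→3: 3={lead,b=7,log=-}
step 6 timeout(2): 2={cand,b=10,log=-}
step 7 deliver 2→1: 1={foll,b=10,log=-}
step 8 deliver 1→2: —
step 9 deliver 2→0: 0={foll,b=10,log=-}
step 10 deliver 0→2: 2={lead,b=10,log=-}
step 11 deliver 3→0: —
step 12 timeout(0): 0={cand,b=12,log=-}
step 13 propose(3,'z'): —
step 14 propose(3,'z'): —
step 15 deliver 3→1: —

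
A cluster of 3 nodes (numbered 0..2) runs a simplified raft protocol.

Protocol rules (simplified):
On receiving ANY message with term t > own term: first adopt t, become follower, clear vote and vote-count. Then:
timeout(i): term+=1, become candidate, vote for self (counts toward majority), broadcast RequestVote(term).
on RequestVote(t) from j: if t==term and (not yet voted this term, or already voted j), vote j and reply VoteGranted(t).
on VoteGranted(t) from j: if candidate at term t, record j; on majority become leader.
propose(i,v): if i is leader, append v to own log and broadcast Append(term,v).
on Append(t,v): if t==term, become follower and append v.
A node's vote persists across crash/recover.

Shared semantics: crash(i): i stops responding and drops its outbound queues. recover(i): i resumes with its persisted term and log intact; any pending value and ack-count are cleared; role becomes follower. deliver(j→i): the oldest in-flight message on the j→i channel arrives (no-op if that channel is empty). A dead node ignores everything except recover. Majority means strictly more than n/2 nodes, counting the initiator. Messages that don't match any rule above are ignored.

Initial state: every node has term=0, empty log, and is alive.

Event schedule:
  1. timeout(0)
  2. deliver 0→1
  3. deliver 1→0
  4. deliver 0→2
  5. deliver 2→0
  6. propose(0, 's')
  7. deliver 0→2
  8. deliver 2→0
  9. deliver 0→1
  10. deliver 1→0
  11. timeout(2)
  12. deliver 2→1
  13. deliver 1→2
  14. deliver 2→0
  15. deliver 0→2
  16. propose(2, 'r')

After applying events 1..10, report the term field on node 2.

[1] timeout(0) → N0(cand t1 [-])
[2] deliver 0→1 → N1(foll t1 [-])
[3] deliver 1→0 → N0(lead t1 [-])
[4] deliver 0→2 → N2(foll t1 [-])
[5] deliver 2→0 → ∅
[6] propose(0,'s') → N0(lead t1 [s])
[7] deliver 0→2 → N2(foll t1 [s])
[8] deliver 2→0 → ∅
[9] deliver 0→1 → N1(foll t1 [s])
[10] deliver 1→0 → ∅

1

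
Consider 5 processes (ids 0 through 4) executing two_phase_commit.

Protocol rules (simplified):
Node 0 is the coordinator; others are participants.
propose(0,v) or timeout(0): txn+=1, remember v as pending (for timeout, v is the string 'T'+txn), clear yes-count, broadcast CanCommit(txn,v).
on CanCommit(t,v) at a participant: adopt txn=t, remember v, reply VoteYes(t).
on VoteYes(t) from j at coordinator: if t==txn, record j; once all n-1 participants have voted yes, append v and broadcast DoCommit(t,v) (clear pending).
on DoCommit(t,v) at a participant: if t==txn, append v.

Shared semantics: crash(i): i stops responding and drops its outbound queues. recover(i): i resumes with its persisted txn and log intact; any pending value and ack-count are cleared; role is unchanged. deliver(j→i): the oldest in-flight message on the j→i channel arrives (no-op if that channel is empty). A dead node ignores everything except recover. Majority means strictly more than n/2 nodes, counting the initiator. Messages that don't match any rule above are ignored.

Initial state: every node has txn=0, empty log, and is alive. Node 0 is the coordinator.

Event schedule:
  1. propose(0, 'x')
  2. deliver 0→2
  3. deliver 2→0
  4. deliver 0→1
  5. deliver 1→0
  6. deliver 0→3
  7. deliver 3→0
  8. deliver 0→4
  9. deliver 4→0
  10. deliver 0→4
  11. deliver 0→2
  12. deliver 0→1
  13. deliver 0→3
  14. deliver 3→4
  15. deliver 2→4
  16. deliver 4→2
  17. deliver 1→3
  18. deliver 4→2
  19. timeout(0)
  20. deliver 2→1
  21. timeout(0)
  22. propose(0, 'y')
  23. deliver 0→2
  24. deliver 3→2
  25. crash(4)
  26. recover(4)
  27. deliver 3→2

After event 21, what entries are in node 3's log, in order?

[1] propose(0,'x') → N0(coor t1 [-])
[2] deliver 0→2 → N2(part t1 [-])
[3] deliver 2→0 → ∅
[4] deliver 0→1 → N1(part t1 [-])
[5] deliver 1→0 → ∅
[6] deliver 0→3 → N3(part t1 [-])
[7] deliver 3→0 → ∅
[8] deliver 0→4 → N4(part t1 [-])
[9] deliver 4→0 → N0(coor t1 [x])
[10] deliver 0→4 → N4(part t1 [x])
[11] deliver 0→2 → N2(part t1 [x])
[12] deliver 0→1 → N1(part t1 [x])
[13] deliver 0→3 → N3(part t1 [x])
[14] deliver 3→4 → ∅
[15] deliver 2→4 → ∅
[16] deliver 4→2 → ∅
[17] deliver 1→3 → ∅
[18] deliver 4→2 → ∅
[19] timeout(0) → N0(coor t2 [x])
[20] deliver 2→1 → ∅
[21] timeout(0) → N0(coor t3 [x])

x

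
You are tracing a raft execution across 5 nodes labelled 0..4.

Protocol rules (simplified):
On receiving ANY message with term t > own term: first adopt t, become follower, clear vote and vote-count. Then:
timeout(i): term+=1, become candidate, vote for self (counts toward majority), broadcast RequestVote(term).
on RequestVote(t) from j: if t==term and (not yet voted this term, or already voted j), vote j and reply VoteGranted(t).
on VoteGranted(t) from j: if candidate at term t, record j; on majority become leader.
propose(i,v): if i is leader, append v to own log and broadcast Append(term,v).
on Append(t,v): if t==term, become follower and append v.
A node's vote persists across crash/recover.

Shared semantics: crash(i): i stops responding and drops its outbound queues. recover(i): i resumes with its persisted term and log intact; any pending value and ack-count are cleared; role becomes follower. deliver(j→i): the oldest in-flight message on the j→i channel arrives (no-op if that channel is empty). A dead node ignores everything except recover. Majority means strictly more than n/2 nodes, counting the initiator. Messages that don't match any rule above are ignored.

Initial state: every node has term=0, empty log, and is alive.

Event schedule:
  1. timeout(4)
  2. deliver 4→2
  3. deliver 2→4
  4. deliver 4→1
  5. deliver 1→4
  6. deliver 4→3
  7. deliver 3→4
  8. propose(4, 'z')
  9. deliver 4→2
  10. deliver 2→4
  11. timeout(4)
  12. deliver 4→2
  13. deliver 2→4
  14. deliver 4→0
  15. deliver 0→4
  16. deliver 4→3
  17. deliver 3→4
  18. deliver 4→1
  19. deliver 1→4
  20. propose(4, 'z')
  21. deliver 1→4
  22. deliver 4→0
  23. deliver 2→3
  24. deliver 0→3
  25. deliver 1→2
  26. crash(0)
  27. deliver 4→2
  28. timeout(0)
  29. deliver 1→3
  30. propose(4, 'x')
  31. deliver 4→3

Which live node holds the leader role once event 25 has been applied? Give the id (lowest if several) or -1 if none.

-1

step 1 timeout(4): 4={cand,t=1,log=-}
step 2 deliver 4→2: 2={foll,t=1,log=-}
step 3 deliver 2→4: —
step 4 deliver 4→1: 1={foll,t=1,log=-}
step 5 deliver 1→4: 4={lead,t=1,log=-}
step 6 deliver 4→3: 3={foll,t=1,log=-}
step 7 deliver 3→4: —
step 8 propose(4,'z'): 4={lead,t=1,log=z}
step 9 deliver 4→2: 2={foll,t=1,log=z}
step 10 deliver 2→4: —
step 11 timeout(4): 4={cand,t=2,log=z}
step 12 deliver 4→2: 2={foll,t=2,log=z}
step 13 deliver 2→4: —
step 14 deliver 4→0: 0={foll,t=1,log=-}
step 15 deliver 0→4: —
step 16 deliver 4→3: 3={foll,t=1,log=z}
step 17 deliver 3→4: —
step 18 deliver 4→1: 1={foll,t=1,log=z}
step 19 deliver 1→4: —
step 20 propose(4,'z'): —
step 21 deliver 1→4: —
step 22 deliver 4→0: 0={foll,t=1,log=z}
step 23 deliver 2→3: —
step 24 deliver 0→3: —
step 25 deliver 1→2: —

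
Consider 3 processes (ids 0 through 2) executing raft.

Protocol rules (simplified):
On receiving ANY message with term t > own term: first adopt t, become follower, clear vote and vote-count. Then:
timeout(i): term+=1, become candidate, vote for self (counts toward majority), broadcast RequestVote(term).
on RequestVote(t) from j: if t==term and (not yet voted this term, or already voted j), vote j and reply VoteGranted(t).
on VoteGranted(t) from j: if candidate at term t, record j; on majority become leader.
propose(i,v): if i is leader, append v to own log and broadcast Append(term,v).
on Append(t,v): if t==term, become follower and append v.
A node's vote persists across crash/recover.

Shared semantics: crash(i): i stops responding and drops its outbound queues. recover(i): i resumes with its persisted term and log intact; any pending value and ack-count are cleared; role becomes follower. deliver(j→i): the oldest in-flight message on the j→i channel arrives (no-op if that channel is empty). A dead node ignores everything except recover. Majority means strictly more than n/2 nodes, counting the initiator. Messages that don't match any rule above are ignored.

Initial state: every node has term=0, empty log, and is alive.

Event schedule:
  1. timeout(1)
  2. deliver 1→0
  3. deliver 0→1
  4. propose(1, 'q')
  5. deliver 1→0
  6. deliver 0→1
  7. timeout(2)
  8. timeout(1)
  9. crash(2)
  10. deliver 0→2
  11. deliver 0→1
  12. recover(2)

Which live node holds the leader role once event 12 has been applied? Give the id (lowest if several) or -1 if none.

-1

e1 timeout(1): 1[cand,t=1,-]
e2 deliver 1→0: 0[foll,t=1,-]
e3 deliver 0→1: 1[lead,t=1,-]
e4 propose(1,'q'): 1[lead,t=1,q]
e5 deliver 1→0: 0[foll,t=1,q]
e6 deliver 0→1: ·
e7 timeout(2): 2[cand,t=1,-]
e8 timeout(1): 1[cand,t=2,q]
e9 crash(2): 2[✗cand,t=1,-]
e10 deliver 0→2: ·
e11 deliver 0→1: ·
e12 recover(2): 2[foll,t=1,-]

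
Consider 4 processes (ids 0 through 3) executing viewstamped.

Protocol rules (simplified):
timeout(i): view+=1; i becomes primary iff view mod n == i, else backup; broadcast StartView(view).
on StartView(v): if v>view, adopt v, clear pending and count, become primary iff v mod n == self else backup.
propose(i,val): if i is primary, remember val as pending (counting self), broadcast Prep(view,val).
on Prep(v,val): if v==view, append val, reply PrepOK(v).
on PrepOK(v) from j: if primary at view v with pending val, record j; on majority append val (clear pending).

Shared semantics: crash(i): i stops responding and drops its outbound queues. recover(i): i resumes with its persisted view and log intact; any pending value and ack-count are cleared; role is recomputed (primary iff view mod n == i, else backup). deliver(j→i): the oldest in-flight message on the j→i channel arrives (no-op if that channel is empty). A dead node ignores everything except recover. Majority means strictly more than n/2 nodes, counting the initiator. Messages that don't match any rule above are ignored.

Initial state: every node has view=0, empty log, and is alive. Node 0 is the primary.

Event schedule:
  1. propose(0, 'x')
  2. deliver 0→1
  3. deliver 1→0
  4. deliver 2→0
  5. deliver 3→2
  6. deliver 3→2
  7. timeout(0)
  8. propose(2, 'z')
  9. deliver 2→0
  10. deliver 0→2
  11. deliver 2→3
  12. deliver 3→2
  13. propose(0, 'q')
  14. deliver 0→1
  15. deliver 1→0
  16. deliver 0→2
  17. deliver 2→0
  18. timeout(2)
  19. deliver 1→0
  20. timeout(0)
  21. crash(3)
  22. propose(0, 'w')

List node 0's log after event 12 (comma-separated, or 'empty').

after 1 — propose(0,'x'): ·
after 2 — deliver 0→1: n1:back/v0/[x]
after 3 — deliver 1→0: ·
after 4 — deliver 2→0: ·
after 5 — deliver 3→2: ·
after 6 — deliver 3→2: ·
after 7 — timeout(0): n0:back/v1/[-]
after 8 — propose(2,'z'): ·
after 9 — deliver 2→0: ·
after 10 — deliver 0→2: n2:back/v0/[x]
after 11 — deliver 2→3: ·
after 12 — deliver 3→2: ·

empty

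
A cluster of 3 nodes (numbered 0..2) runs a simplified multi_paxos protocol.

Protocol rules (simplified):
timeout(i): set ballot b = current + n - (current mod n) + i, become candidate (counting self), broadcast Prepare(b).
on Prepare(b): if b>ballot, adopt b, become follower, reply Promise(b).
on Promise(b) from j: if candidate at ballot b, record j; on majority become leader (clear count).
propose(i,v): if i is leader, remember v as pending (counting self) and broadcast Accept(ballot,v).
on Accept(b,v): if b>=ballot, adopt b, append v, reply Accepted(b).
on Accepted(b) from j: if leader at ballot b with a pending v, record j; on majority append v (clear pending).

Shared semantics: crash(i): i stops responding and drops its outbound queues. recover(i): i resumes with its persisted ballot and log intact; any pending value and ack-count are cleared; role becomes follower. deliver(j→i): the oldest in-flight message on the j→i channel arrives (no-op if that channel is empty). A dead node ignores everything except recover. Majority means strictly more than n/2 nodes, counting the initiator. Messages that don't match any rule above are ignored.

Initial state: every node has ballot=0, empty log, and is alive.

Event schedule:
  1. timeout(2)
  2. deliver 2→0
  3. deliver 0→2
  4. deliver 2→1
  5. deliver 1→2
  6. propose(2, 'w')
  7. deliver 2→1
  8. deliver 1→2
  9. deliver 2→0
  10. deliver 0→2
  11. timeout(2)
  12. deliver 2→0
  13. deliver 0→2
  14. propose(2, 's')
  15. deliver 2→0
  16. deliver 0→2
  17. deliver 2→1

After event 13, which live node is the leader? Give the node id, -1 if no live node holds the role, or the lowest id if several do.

step 1 timeout(2): 2={cand,b=5,log=-}
step 2 deliver 2→0: 0={foll,b=5,log=-}
step 3 deliver 0→2: 2={lead,b=5,log=-}
step 4 deliver 2→1: 1={foll,b=5,log=-}
step 5 deliver 1→2: —
step 6 propose(2,'w'): —
step 7 deliver 2→1: 1={foll,b=5,log=w}
step 8 deliver 1→2: 2={lead,b=5,log=w}
step 9 deliver 2→0: 0={foll,b=5,log=w}
step 10 deliver 0→2: —
step 11 timeout(2): 2={cand,b=8,log=w}
step 12 deliver 2→0: 0={foll,b=8,log=w}
step 13 deliver 0→2: 2={lead,b=8,log=w}

2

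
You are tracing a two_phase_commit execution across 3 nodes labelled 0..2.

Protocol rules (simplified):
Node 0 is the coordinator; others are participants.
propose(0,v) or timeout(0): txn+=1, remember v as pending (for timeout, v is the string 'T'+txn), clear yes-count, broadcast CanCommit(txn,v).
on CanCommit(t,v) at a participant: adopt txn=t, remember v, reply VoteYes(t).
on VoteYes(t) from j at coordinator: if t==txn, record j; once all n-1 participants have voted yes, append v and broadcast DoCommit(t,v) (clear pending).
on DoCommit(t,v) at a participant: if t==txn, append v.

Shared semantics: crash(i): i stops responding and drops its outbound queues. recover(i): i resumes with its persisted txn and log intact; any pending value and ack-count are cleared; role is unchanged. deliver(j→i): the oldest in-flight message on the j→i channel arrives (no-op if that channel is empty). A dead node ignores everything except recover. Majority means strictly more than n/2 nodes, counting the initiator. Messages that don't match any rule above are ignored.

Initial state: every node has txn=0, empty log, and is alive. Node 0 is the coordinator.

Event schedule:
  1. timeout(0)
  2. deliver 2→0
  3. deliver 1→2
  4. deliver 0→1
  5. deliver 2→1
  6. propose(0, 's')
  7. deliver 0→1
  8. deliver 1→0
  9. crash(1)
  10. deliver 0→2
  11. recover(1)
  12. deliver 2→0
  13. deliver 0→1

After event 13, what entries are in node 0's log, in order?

empty

[1] timeout(0) → N0(coor t1 [-])
[2] deliver 2→0 → ∅
[3] deliver 1→2 → ∅
[4] deliver 0→1 → N1(part t1 [-])
[5] deliver 2→1 → ∅
[6] propose(0,'s') → N0(coor t2 [-])
[7] deliver 0→1 → N1(part t2 [-])
[8] deliver 1→0 → ∅
[9] crash(1) → N1(✗part t2 [-])
[10] deliver 0→2 → N2(part t1 [-])
[11] recover(1) → N1(part t2 [-])
[12] deliver 2→0 → ∅
[13] deliver 0→1 → ∅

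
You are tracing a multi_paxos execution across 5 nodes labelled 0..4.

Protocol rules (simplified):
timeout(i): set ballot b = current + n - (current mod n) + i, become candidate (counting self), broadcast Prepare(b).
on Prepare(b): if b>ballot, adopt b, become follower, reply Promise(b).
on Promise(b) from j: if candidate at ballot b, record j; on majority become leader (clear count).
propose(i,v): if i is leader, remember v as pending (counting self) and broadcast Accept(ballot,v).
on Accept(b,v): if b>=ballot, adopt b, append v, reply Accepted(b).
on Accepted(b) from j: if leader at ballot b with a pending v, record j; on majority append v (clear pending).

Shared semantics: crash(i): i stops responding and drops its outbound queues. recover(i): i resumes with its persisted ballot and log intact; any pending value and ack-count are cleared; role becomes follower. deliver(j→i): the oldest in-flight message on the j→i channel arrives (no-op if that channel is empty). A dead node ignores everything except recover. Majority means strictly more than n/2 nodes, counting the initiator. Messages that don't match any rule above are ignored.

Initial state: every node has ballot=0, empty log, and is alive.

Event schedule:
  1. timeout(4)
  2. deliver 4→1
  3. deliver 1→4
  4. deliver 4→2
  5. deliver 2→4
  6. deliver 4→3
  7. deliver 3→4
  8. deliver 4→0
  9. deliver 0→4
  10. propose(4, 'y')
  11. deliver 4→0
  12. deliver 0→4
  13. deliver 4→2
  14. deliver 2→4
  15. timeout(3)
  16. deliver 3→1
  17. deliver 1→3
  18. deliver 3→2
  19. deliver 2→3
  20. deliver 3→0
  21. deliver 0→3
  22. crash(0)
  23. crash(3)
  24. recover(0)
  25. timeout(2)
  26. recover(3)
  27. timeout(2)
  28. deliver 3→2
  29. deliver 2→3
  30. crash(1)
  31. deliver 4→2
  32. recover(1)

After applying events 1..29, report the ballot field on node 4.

9

step 1 timeout(4): 4={cand,b=9,log=-}
step 2 deliver 4→1: 1={foll,b=9,log=-}
step 3 deliver 1→4: —
step 4 deliver 4→2: 2={foll,b=9,log=-}
step 5 deliver 2→4: 4={lead,b=9,log=-}
step 6 deliver 4→3: 3={foll,b=9,log=-}
step 7 deliver 3→4: —
step 8 deliver 4→0: 0={foll,b=9,log=-}
step 9 deliver 0→4: —
step 10 propose(4,'y'): —
step 11 deliver 4→0: 0={foll,b=9,log=y}
step 12 deliver 0→4: —
step 13 deliver 4→2: 2={foll,b=9,log=y}
step 14 deliver 2→4: 4={lead,b=9,log=y}
step 15 timeout(3): 3={cand,b=13,log=-}
step 16 deliver 3→1: 1={foll,b=13,log=-}
step 17 deliver 1→3: —
step 18 deliver 3→2: 2={foll,b=13,log=y}
step 19 deliver 2→3: 3={lead,b=13,log=-}
step 20 deliver 3→0: 0={foll,b=13,log=y}
step 21 deliver 0→3: —
step 22 crash(0): 0={✗foll,b=13,log=y}
step 23 crash(3): 3={✗lead,b=13,log=-}
step 24 recover(0): 0={foll,b=13,log=y}
step 25 timeout(2): 2={cand,b=17,log=y}
step 26 recover(3): 3={foll,b=13,log=-}
step 27 timeout(2): 2={cand,b=22,log=y}
step 28 deliver 3→2: —
step 29 deliver 2→3: 3={foll,b=17,log=-}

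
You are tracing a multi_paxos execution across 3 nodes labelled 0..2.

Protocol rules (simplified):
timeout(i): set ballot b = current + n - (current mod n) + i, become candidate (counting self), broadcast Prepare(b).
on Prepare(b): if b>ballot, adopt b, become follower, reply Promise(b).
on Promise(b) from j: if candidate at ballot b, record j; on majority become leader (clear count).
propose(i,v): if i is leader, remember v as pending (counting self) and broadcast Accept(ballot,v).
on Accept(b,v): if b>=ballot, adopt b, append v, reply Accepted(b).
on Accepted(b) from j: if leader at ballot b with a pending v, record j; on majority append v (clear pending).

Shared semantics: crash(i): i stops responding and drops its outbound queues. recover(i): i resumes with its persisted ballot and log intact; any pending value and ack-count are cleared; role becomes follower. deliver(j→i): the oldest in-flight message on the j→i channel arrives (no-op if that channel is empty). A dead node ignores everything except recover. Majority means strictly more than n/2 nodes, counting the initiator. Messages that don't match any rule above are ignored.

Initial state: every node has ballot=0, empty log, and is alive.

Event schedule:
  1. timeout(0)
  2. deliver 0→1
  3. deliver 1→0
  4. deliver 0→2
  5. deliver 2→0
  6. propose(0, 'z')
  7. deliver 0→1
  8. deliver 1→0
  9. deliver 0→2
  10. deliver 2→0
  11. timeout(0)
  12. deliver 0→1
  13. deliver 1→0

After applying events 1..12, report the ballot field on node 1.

1. timeout(0):  <0:cand b3 ->
2. deliver 0→1:  <1:foll b3 ->
3. deliver 1→0:  <0:lead b3 ->
4. deliver 0→2:  <2:foll b3 ->
5. deliver 2→0:  nop
6. propose(0,'z'):  nop
7. deliver 0→1:  <1:foll b3 z>
8. deliver 1→0:  <0:lead b3 z>
9. deliver 0→2:  <2:foll b3 z>
10. deliver 2→0:  nop
11. timeout(0):  <0:cand b6 z>
12. deliver 0→1:  <1:foll b6 z>

6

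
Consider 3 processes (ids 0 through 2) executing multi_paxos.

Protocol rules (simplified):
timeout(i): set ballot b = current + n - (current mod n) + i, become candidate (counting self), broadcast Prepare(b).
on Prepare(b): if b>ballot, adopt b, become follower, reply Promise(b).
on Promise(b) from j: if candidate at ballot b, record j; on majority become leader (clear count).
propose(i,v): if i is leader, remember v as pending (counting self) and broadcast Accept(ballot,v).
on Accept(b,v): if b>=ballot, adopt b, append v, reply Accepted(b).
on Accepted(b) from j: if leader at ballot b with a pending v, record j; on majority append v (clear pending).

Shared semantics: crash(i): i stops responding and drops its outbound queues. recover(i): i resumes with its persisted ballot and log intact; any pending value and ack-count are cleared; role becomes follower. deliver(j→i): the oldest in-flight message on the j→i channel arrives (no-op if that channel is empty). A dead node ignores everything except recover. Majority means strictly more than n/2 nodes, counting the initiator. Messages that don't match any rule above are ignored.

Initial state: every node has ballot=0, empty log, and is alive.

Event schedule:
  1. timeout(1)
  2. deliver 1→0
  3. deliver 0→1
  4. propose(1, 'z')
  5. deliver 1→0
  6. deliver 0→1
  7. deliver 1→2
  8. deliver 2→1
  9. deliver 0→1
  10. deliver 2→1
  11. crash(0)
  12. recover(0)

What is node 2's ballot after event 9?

4

after 1 — timeout(1): n1:cand/b4/[-]
after 2 — deliver 1→0: n0:foll/b4/[-]
after 3 — deliver 0→1: n1:lead/b4/[-]
after 4 — propose(1,'z'): ·
after 5 — deliver 1→0: n0:foll/b4/[z]
after 6 — deliver 0→1: n1:lead/b4/[z]
after 7 — deliver 1→2: n2:foll/b4/[-]
after 8 — deliver 2→1: ·
after 9 — deliver 0→1: ·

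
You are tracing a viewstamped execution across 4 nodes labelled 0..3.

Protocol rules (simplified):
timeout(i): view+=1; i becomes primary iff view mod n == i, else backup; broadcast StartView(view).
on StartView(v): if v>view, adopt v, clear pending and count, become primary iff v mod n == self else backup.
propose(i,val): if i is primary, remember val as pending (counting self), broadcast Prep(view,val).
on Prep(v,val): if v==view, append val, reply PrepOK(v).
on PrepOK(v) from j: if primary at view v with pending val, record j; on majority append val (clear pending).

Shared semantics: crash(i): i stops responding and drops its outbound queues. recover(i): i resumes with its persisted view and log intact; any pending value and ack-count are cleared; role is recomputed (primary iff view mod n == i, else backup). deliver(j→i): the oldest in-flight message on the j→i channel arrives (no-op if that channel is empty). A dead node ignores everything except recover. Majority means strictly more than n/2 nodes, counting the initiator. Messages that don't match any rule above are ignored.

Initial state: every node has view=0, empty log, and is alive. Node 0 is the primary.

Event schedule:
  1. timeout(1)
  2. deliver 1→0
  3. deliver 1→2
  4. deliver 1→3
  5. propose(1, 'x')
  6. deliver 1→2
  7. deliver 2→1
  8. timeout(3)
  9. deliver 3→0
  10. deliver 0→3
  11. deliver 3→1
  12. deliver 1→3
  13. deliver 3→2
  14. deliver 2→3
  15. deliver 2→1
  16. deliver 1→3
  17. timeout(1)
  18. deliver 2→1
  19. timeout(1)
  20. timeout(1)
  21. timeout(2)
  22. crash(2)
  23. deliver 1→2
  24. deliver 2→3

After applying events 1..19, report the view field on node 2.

step 1 timeout(1): 1={prim,v=1,log=-}
step 2 deliver 1→0: 0={back,v=1,log=-}
step 3 deliver 1→2: 2={back,v=1,log=-}
step 4 deliver 1→3: 3={back,v=1,log=-}
step 5 propose(1,'x'): —
step 6 deliver 1→2: 2={back,v=1,log=x}
step 7 deliver 2→1: —
step 8 timeout(3): 3={back,v=2,log=-}
step 9 deliver 3→0: 0={back,v=2,log=-}
step 10 deliver 0→3: —
step 11 deliver 3→1: 1={back,v=2,log=-}
step 12 deliver 1→3: —
step 13 deliver 3→2: 2={prim,v=2,log=x}
step 14 deliver 2→3: —
step 15 deliver 2→1: —
step 16 deliver 1→3: —
step 17 timeout(1): 1={back,v=3,log=-}
step 18 deliver 2→1: —
step 19 timeout(1): 1={back,v=4,log=-}

2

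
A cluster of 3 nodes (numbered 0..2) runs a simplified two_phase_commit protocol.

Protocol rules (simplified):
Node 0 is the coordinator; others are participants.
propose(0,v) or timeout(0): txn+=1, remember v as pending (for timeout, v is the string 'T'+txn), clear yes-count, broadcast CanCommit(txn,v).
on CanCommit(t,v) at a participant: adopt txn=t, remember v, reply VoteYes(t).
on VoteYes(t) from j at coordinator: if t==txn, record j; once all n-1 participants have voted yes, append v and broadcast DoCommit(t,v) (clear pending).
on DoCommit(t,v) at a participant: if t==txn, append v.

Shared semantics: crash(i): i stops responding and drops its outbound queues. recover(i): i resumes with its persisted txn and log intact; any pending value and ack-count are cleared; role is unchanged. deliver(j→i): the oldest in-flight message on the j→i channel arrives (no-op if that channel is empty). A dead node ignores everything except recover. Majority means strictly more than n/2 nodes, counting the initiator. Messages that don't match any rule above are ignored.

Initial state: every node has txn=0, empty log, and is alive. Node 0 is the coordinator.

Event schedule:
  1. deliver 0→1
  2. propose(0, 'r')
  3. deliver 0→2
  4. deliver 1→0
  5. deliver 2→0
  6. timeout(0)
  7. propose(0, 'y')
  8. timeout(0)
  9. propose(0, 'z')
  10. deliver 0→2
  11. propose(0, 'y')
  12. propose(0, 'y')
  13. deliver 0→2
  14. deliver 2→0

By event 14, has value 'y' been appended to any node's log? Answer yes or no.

1. deliver 0→1:  nop
2. propose(0,'r'):  <0:coor t1 ->
3. deliver 0→2:  <2:part t1 ->
4. deliver 1→0:  nop
5. deliver 2→0:  nop
6. timeout(0):  <0:coor t2 ->
7. propose(0,'y'):  <0:coor t3 ->
8. timeout(0):  <0:coor t4 ->
9. propose(0,'z'):  <0:coor t5 ->
10. deliver 0→2:  <2:part t2 ->
11. propose(0,'y'):  <0:coor t6 ->
12. propose(0,'y'):  <0:coor t7 ->
13. deliver 0→2:  <2:part t3 ->
14. deliver 2→0:  nop

no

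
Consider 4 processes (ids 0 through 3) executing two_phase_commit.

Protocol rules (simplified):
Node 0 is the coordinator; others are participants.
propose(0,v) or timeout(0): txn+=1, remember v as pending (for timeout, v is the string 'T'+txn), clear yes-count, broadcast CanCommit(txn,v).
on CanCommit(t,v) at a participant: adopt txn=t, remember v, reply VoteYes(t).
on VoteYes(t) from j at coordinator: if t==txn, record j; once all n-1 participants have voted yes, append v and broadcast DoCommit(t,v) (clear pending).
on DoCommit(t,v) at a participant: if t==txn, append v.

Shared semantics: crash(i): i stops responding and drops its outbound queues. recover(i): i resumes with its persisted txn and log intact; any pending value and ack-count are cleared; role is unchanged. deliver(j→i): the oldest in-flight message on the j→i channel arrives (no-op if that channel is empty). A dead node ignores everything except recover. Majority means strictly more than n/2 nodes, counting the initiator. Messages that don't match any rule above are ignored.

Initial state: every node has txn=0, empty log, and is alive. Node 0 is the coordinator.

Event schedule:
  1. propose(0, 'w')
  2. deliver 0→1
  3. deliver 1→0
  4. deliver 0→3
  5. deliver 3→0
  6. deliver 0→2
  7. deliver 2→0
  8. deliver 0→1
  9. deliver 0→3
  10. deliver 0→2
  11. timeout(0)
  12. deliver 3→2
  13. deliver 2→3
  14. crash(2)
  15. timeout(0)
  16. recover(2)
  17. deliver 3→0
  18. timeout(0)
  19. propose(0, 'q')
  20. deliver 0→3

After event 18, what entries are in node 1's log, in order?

after 1 — propose(0,'w'): n0:coor/t1/[-]
after 2 — deliver 0→1: n1:part/t1/[-]
after 3 — deliver 1→0: ·
after 4 — deliver 0→3: n3:part/t1/[-]
after 5 — deliver 3→0: ·
after 6 — deliver 0→2: n2:part/t1/[-]
after 7 — deliver 2→0: n0:coor/t1/[w]
after 8 — deliver 0→1: n1:part/t1/[w]
after 9 — deliver 0→3: n3:part/t1/[w]
after 10 — deliver 0→2: n2:part/t1/[w]
after 11 — timeout(0): n0:coor/t2/[w]
after 12 — deliver 3→2: ·
after 13 — deliver 2→3: ·
after 14 — crash(2): n2:✗part/t1/[w]
after 15 — timeout(0): n0:coor/t3/[w]
after 16 — recover(2): n2:part/t1/[w]
after 17 — deliver 3→0: ·
after 18 — timeout(0): n0:coor/t4/[w]

w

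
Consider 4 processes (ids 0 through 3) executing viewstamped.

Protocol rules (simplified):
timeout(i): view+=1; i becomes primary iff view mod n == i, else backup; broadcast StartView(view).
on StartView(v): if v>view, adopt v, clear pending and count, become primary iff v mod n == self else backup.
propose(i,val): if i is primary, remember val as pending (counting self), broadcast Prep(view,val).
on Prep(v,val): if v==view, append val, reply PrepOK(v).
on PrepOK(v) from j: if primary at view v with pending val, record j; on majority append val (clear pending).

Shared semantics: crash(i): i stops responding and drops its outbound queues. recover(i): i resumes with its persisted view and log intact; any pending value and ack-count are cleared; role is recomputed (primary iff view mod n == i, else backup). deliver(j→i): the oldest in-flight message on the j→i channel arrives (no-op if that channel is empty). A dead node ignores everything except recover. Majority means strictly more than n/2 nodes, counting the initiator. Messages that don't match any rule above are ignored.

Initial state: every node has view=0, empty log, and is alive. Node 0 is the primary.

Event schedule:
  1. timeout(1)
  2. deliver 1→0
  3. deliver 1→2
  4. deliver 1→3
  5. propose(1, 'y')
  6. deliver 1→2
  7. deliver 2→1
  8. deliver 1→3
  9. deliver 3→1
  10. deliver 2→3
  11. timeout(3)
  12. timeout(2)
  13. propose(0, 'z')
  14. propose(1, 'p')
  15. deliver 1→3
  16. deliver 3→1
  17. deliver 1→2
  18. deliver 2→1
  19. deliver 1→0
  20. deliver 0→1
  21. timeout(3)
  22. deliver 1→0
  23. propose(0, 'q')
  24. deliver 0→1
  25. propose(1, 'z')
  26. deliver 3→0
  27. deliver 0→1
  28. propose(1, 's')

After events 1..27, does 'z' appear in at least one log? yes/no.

no

1. timeout(1):  <1:prim v1 ->
2. deliver 1→0:  <0:back v1 ->
3. deliver 1→2:  <2:back v1 ->
4. deliver 1→3:  <3:back v1 ->
5. propose(1,'y'):  nop
6. deliver 1→2:  <2:back v1 y>
7. deliver 2→1:  nop
8. deliver 1→3:  <3:back v1 y>
9. deliver 3→1:  <1:prim v1 y>
10. deliver 2→3:  nop
11. timeout(3):  <3:back v2 y>
12. timeout(2):  <2:prim v2 y>
13. propose(0,'z'):  nop
14. propose(1,'p'):  nop
15. deliver 1→3:  nop
16. deliver 3→1:  <1:back v2 y>
17. deliver 1→2:  nop
18. deliver 2→1:  nop
19. deliver 1→0:  <0:back v1 y>
20. deliver 0→1:  nop
21. timeout(3):  <3:prim v3 y>
22. deliver 1→0:  <0:back v1 y,p>
23. propose(0,'q'):  nop
24. deliver 0→1:  nop
25. propose(1,'z'):  nop
26. deliver 3→0:  <0:back v2 y,p>
27. deliver 0→1:  nop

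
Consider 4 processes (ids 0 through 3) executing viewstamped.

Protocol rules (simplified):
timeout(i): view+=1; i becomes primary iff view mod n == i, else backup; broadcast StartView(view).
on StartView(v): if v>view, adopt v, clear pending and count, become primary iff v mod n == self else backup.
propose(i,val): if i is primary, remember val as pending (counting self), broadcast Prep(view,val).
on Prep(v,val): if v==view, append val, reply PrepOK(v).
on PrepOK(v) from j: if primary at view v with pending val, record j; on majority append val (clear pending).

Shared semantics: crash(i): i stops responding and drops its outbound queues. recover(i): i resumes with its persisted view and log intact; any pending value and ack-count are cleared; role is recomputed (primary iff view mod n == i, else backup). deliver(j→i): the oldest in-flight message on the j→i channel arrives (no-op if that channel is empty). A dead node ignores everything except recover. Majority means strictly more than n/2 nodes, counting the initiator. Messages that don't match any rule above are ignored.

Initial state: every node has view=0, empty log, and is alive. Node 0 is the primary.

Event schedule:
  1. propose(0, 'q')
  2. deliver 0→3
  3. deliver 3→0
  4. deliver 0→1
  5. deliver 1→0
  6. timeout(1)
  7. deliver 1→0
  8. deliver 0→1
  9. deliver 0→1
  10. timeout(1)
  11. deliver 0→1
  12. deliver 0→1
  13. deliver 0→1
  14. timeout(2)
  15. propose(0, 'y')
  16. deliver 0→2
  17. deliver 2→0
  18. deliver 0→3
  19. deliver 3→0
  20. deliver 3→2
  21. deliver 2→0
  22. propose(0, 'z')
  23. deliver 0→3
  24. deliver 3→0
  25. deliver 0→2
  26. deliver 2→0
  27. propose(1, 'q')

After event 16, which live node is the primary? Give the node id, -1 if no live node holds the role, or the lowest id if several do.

e1 propose(0,'q'): ·
e2 deliver 0→3: 3[back,v=0,q]
e3 deliver 3→0: ·
e4 deliver 0→1: 1[back,v=0,q]
e5 deliver 1→0: 0[prim,v=0,q]
e6 timeout(1): 1[prim,v=1,q]
e7 deliver 1→0: 0[back,v=1,q]
e8 deliver 0→1: ·
e9 deliver 0→1: ·
e10 timeout(1): 1[back,v=2,q]
e11 deliver 0→1: ·
e12 deliver 0→1: ·
e13 deliver 0→1: ·
e14 timeout(2): 2[back,v=1,-]
e15 propose(0,'y'): ·
e16 deliver 0→2: ·

-1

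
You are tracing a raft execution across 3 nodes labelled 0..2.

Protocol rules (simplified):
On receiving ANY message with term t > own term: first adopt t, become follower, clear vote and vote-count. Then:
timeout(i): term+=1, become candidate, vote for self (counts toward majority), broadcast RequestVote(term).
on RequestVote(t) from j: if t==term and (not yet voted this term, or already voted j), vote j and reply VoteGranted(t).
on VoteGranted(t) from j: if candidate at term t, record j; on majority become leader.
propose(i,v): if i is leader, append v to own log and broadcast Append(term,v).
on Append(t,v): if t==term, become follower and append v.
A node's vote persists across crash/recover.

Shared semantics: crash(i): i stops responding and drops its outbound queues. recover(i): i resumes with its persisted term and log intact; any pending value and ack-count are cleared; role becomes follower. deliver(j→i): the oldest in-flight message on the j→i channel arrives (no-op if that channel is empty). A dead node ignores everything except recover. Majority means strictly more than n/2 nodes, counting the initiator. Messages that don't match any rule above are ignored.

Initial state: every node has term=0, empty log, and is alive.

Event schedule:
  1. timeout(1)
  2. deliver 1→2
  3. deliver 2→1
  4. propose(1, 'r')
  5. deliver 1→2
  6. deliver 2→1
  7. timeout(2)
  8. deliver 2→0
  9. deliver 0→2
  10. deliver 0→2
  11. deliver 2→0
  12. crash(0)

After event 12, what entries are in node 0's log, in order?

empty

[1] timeout(1) → N1(cand t1 [-])
[2] deliver 1→2 → N2(foll t1 [-])
[3] deliver 2→1 → N1(lead t1 [-])
[4] propose(1,'r') → N1(lead t1 [r])
[5] deliver 1→2 → N2(foll t1 [r])
[6] deliver 2→1 → ∅
[7] timeout(2) → N2(cand t2 [r])
[8] deliver 2→0 → N0(foll t2 [-])
[9] deliver 0→2 → N2(lead t2 [r])
[10] deliver 0→2 → ∅
[11] deliver 2→0 → ∅
[12] crash(0) → N0(✗foll t2 [-])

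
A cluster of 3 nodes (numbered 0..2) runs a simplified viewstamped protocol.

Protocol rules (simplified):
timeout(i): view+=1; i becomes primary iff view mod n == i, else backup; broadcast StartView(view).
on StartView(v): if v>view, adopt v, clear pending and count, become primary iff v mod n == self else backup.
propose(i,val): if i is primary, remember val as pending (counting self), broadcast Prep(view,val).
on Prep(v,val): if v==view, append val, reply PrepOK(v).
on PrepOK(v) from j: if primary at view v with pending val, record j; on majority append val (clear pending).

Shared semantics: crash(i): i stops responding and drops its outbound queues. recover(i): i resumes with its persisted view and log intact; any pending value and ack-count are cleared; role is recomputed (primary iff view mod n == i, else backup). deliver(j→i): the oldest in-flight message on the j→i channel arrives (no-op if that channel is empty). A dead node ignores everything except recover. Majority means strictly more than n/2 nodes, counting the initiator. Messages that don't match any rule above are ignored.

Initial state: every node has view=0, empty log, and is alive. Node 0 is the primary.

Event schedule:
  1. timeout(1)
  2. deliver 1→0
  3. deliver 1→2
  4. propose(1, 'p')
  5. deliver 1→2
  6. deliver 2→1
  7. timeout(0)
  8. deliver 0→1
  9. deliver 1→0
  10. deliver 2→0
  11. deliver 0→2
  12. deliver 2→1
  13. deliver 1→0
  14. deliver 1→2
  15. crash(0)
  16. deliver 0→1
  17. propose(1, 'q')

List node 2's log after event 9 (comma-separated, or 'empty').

[1] timeout(1) → N1(prim v1 [-])
[2] deliver 1→0 → N0(back v1 [-])
[3] deliver 1→2 → N2(back v1 [-])
[4] propose(1,'p') → ∅
[5] deliver 1→2 → N2(back v1 [p])
[6] deliver 2→1 → N1(prim v1 [p])
[7] timeout(0) → N0(back v2 [-])
[8] deliver 0→1 → N1(back v2 [p])
[9] deliver 1→0 → ∅

p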